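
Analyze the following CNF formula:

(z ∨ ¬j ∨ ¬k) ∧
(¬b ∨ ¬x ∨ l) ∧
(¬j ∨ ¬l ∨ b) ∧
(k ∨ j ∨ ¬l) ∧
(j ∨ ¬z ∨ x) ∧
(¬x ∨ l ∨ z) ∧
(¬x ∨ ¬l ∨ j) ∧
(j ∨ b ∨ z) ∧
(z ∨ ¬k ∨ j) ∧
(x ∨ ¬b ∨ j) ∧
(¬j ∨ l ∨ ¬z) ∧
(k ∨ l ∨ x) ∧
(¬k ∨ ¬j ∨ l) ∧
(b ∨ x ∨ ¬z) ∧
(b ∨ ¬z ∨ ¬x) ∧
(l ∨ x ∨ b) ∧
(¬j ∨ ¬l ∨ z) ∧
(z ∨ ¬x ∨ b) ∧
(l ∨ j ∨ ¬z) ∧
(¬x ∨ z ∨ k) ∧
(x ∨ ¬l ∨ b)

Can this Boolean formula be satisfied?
Yes

Yes, the formula is satisfiable.

One satisfying assignment is: x=True, l=True, b=True, k=False, z=True, j=True

Verification: With this assignment, all 21 clauses evaluate to true.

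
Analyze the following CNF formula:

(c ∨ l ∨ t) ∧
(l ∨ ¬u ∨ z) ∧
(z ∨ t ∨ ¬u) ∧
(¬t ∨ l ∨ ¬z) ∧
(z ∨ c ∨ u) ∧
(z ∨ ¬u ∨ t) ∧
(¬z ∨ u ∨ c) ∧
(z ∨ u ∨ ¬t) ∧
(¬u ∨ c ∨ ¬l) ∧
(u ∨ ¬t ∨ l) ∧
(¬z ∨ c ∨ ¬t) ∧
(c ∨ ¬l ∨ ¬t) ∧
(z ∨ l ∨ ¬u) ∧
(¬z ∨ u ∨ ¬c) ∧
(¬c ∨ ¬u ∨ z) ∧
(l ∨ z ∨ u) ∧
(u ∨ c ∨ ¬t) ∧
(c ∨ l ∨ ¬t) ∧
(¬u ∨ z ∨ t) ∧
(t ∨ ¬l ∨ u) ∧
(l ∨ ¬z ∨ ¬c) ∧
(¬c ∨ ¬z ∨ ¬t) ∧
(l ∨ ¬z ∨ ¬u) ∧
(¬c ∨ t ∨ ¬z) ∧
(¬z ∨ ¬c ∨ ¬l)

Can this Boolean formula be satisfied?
No

No, the formula is not satisfiable.

No assignment of truth values to the variables can make all 25 clauses true simultaneously.

The formula is UNSAT (unsatisfiable).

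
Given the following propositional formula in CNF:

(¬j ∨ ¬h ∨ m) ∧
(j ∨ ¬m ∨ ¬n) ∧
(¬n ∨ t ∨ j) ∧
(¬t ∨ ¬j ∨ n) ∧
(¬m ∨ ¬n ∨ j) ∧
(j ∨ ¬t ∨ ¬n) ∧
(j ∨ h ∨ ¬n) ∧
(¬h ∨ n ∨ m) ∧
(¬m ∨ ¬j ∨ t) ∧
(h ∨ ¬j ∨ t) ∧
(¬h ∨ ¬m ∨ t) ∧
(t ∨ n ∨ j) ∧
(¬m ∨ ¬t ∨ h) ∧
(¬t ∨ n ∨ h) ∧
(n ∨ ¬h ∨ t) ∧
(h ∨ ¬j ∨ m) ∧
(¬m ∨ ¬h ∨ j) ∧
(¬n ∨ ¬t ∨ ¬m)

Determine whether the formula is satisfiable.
No

No, the formula is not satisfiable.

No assignment of truth values to the variables can make all 18 clauses true simultaneously.

The formula is UNSAT (unsatisfiable).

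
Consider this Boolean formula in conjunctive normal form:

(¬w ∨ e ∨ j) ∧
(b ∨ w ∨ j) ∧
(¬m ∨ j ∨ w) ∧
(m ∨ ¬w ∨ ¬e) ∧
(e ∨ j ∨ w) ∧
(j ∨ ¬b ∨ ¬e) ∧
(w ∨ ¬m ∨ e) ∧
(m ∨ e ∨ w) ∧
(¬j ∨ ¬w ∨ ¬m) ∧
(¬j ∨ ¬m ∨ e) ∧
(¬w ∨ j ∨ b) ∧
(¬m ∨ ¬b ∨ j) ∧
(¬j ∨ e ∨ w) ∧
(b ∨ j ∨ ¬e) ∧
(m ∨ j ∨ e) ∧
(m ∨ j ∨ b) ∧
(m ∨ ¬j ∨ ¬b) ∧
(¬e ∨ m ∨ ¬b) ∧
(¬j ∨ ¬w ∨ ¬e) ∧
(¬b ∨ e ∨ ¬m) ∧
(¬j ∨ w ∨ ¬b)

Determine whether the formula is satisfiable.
Yes

Yes, the formula is satisfiable.

One satisfying assignment is: j=True, b=False, e=False, w=True, m=False

Verification: With this assignment, all 21 clauses evaluate to true.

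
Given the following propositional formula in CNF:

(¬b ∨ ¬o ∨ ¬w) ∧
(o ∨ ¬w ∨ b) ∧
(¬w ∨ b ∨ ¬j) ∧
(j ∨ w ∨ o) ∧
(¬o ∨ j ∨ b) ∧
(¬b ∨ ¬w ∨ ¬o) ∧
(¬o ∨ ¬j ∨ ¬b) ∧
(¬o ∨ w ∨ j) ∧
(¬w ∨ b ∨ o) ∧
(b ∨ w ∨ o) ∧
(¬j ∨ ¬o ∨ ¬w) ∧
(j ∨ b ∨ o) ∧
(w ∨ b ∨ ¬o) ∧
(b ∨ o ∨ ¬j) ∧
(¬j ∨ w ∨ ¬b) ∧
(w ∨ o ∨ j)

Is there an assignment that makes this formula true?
Yes

Yes, the formula is satisfiable.

One satisfying assignment is: o=False, w=True, b=True, j=False

Verification: With this assignment, all 16 clauses evaluate to true.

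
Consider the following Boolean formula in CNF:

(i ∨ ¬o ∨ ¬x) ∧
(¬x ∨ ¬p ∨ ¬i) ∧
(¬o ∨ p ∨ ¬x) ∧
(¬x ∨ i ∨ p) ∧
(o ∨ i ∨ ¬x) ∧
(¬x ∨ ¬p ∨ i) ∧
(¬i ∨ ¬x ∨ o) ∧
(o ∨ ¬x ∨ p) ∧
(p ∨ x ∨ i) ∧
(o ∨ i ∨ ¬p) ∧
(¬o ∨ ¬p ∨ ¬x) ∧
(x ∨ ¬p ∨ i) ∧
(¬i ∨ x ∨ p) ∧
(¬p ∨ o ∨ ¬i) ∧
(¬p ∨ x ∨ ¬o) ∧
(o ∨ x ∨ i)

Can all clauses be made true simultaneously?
No

No, the formula is not satisfiable.

No assignment of truth values to the variables can make all 16 clauses true simultaneously.

The formula is UNSAT (unsatisfiable).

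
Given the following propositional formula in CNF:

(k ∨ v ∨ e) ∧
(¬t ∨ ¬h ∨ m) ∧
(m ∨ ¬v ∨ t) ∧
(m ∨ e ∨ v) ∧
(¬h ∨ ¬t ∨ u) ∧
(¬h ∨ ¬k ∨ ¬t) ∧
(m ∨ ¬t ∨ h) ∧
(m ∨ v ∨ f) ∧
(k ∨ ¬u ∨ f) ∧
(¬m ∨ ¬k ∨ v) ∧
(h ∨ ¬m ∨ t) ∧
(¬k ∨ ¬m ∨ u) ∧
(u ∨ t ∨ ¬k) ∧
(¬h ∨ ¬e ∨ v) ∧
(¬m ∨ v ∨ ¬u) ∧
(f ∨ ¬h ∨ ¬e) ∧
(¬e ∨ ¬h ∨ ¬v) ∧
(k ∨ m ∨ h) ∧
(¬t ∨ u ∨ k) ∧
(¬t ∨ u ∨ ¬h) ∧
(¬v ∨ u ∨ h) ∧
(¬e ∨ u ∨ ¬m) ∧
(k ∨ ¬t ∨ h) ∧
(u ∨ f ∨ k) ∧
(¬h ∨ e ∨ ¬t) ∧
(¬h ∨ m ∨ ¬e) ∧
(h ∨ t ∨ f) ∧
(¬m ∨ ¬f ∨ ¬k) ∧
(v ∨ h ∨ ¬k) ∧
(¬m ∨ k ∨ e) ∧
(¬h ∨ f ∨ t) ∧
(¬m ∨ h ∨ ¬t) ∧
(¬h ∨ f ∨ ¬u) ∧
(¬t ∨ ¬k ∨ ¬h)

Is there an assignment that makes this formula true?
No

No, the formula is not satisfiable.

No assignment of truth values to the variables can make all 34 clauses true simultaneously.

The formula is UNSAT (unsatisfiable).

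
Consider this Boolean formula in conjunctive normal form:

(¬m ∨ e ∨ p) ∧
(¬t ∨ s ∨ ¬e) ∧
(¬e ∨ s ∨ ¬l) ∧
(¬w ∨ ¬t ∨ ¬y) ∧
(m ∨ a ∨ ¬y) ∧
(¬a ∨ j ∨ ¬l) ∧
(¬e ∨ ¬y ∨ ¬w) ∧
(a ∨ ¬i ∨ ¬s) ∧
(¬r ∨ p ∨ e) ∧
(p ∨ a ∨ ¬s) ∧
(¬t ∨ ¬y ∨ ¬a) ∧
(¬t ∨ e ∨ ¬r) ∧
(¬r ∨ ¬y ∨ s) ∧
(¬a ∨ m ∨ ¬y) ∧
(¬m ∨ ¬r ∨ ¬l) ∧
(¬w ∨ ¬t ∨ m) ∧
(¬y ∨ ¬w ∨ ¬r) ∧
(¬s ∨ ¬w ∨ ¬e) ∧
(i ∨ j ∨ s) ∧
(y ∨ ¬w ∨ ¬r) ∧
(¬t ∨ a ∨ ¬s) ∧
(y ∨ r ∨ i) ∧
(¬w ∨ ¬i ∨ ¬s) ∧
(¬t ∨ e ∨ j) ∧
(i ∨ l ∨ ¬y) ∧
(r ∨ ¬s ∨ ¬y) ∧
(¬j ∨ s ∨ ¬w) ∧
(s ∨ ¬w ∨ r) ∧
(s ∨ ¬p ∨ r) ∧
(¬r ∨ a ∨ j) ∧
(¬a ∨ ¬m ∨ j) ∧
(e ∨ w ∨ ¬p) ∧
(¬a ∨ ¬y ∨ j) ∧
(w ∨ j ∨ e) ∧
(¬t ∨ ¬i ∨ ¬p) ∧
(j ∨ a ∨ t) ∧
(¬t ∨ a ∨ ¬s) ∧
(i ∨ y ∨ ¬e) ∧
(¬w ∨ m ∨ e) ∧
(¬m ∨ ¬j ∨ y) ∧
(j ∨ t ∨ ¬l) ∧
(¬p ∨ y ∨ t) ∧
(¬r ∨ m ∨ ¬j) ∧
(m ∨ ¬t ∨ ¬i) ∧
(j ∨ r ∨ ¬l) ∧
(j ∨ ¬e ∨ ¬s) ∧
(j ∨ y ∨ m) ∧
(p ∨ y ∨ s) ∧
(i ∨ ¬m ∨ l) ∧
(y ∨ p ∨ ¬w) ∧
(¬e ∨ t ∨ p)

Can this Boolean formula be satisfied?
Yes

Yes, the formula is satisfiable.

One satisfying assignment is: s=True, j=True, r=True, a=True, w=False, e=True, i=True, l=False, m=True, p=True, y=True, t=False

Verification: With this assignment, all 51 clauses evaluate to true.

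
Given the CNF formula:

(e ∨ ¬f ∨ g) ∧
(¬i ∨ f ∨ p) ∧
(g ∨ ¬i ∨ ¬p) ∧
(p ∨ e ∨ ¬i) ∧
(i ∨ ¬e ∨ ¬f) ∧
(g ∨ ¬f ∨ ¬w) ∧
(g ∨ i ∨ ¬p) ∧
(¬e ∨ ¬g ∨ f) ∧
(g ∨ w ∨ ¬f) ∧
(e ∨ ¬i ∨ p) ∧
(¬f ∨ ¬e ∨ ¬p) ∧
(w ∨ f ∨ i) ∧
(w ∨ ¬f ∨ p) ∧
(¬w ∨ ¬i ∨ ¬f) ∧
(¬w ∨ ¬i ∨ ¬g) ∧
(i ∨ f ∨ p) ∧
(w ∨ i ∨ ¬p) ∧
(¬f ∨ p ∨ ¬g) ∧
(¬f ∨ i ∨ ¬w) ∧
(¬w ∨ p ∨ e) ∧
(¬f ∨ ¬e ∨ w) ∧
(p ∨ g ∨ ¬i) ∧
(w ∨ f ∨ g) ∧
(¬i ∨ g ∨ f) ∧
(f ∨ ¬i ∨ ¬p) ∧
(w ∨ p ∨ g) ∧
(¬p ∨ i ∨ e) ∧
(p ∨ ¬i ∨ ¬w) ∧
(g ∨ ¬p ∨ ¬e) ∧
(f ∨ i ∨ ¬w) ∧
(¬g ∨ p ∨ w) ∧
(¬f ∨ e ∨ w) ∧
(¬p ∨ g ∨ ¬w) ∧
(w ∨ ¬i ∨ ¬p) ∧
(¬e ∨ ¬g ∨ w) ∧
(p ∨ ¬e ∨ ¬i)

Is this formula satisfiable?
No

No, the formula is not satisfiable.

No assignment of truth values to the variables can make all 36 clauses true simultaneously.

The formula is UNSAT (unsatisfiable).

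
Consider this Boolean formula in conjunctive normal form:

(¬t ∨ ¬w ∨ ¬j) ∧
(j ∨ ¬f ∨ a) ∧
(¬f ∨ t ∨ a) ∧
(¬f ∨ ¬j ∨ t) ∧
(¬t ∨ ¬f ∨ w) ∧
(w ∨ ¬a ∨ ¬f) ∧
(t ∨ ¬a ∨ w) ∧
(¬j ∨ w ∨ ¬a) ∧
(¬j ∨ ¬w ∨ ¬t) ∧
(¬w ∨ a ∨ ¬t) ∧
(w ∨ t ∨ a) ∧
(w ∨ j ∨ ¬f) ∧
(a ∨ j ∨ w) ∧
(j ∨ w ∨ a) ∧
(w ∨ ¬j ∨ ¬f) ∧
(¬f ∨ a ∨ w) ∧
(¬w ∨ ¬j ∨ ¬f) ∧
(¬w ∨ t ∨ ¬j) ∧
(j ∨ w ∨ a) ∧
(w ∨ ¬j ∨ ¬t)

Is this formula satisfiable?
Yes

Yes, the formula is satisfiable.

One satisfying assignment is: t=False, j=False, a=False, f=False, w=True

Verification: With this assignment, all 20 clauses evaluate to true.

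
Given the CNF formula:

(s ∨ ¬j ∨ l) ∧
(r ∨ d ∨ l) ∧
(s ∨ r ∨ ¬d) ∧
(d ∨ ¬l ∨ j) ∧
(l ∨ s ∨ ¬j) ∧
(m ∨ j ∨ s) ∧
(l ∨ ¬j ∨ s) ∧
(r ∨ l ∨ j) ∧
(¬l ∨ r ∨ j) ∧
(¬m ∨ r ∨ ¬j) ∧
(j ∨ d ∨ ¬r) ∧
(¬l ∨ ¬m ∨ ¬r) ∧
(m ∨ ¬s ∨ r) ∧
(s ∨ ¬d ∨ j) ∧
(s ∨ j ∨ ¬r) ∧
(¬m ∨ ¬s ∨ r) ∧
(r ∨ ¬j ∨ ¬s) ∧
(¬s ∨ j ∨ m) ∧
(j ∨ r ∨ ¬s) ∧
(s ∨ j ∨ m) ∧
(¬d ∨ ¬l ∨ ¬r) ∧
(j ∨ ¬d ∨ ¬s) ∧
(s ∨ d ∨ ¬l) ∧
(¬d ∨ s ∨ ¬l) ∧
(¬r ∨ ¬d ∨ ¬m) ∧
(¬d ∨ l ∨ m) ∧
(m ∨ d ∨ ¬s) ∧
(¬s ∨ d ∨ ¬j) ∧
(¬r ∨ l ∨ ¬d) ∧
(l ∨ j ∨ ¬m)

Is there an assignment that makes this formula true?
No

No, the formula is not satisfiable.

No assignment of truth values to the variables can make all 30 clauses true simultaneously.

The formula is UNSAT (unsatisfiable).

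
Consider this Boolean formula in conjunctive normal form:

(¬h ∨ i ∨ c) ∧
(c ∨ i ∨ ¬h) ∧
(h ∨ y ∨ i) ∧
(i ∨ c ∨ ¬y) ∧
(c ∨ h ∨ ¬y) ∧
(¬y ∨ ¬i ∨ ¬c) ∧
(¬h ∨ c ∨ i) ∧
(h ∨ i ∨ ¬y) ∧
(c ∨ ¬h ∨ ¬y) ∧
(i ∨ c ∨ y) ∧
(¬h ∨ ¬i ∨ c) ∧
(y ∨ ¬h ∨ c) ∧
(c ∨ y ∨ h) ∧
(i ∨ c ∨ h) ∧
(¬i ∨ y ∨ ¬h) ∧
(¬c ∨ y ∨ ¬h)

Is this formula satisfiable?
Yes

Yes, the formula is satisfiable.

One satisfying assignment is: h=False, y=False, i=True, c=True

Verification: With this assignment, all 16 clauses evaluate to true.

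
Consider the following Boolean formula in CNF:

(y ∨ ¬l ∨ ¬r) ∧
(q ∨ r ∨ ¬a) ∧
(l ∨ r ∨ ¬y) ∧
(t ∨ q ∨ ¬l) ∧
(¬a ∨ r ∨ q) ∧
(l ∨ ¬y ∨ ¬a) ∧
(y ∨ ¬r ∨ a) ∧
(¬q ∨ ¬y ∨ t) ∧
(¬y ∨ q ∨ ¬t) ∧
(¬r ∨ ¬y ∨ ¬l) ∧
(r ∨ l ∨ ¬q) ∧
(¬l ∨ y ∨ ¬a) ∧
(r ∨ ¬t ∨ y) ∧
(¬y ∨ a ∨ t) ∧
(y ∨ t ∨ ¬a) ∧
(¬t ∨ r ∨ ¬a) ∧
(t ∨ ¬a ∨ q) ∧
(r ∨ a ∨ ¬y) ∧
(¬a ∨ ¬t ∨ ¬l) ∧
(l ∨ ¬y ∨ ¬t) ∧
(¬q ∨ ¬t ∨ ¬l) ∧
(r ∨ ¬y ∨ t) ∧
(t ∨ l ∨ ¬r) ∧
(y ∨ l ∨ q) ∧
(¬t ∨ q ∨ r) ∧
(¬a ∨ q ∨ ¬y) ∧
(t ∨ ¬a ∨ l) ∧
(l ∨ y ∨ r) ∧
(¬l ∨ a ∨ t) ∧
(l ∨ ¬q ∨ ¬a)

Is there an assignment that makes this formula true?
No

No, the formula is not satisfiable.

No assignment of truth values to the variables can make all 30 clauses true simultaneously.

The formula is UNSAT (unsatisfiable).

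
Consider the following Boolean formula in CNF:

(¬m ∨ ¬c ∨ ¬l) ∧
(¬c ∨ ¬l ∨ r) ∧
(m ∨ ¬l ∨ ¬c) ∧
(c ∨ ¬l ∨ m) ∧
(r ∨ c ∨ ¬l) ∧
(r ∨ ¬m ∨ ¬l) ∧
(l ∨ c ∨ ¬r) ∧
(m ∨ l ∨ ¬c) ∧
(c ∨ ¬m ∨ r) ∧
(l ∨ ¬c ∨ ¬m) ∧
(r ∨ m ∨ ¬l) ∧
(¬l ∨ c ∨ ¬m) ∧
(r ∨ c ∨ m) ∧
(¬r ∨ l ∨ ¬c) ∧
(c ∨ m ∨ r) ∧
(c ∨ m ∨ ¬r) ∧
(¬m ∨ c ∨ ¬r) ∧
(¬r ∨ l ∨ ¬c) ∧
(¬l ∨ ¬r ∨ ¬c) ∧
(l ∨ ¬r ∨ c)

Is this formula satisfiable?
No

No, the formula is not satisfiable.

No assignment of truth values to the variables can make all 20 clauses true simultaneously.

The formula is UNSAT (unsatisfiable).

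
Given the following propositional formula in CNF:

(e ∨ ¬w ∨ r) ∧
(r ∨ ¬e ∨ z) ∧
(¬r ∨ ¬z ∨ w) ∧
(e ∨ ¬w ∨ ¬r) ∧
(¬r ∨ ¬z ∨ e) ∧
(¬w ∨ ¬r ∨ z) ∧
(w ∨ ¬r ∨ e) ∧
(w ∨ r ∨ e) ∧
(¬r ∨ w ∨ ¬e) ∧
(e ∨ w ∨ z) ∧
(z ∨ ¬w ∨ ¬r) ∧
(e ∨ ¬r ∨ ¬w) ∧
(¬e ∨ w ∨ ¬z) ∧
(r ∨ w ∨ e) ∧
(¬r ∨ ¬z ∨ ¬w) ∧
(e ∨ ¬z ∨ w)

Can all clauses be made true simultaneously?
Yes

Yes, the formula is satisfiable.

One satisfying assignment is: z=True, r=False, e=True, w=True

Verification: With this assignment, all 16 clauses evaluate to true.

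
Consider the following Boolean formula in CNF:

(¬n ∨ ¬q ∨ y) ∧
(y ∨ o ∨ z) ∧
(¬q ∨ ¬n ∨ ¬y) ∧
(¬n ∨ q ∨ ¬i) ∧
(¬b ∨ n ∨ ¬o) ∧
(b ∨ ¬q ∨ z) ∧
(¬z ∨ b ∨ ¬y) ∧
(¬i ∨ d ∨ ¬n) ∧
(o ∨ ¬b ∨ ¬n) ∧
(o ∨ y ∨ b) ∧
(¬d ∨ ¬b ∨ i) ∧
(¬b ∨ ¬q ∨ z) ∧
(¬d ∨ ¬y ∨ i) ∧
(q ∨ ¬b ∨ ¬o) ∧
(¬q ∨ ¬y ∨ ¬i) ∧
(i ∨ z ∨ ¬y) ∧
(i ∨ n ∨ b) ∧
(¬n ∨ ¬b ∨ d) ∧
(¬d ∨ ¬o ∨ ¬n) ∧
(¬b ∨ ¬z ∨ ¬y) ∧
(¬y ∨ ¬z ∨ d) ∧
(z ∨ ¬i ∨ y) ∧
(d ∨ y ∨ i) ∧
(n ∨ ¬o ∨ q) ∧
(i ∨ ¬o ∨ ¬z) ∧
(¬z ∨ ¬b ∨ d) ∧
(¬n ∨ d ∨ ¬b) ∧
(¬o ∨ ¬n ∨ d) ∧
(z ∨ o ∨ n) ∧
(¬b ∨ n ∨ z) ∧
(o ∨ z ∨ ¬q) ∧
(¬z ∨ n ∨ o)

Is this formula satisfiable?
Yes

Yes, the formula is satisfiable.

One satisfying assignment is: n=False, q=True, y=False, b=False, d=True, i=True, z=True, o=True

Verification: With this assignment, all 32 clauses evaluate to true.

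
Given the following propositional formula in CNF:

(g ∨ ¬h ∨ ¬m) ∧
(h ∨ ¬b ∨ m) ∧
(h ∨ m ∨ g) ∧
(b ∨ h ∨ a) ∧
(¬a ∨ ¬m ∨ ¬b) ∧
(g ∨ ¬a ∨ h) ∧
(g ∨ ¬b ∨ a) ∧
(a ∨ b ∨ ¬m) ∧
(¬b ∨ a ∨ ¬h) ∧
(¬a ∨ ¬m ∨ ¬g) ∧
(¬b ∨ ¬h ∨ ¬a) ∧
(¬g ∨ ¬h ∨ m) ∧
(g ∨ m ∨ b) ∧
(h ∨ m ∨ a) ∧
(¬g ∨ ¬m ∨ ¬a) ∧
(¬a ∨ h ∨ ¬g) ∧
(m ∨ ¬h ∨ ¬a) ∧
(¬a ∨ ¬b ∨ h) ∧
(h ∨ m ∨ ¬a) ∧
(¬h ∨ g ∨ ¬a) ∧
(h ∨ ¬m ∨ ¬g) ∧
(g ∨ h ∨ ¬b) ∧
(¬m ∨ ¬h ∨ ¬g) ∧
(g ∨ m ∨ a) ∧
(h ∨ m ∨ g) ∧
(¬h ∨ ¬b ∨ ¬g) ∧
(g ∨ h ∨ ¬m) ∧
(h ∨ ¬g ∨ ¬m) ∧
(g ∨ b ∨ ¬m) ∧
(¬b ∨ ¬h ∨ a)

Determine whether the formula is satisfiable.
No

No, the formula is not satisfiable.

No assignment of truth values to the variables can make all 30 clauses true simultaneously.

The formula is UNSAT (unsatisfiable).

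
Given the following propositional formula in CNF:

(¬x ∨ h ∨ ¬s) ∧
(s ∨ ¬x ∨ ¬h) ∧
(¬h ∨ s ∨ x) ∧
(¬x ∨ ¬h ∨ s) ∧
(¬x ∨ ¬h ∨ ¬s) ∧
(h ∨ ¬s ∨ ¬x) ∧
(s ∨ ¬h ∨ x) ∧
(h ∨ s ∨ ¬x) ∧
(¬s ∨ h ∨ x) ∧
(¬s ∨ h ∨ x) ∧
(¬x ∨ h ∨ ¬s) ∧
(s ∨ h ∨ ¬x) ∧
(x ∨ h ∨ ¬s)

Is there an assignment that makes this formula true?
Yes

Yes, the formula is satisfiable.

One satisfying assignment is: h=False, s=False, x=False

Verification: With this assignment, all 13 clauses evaluate to true.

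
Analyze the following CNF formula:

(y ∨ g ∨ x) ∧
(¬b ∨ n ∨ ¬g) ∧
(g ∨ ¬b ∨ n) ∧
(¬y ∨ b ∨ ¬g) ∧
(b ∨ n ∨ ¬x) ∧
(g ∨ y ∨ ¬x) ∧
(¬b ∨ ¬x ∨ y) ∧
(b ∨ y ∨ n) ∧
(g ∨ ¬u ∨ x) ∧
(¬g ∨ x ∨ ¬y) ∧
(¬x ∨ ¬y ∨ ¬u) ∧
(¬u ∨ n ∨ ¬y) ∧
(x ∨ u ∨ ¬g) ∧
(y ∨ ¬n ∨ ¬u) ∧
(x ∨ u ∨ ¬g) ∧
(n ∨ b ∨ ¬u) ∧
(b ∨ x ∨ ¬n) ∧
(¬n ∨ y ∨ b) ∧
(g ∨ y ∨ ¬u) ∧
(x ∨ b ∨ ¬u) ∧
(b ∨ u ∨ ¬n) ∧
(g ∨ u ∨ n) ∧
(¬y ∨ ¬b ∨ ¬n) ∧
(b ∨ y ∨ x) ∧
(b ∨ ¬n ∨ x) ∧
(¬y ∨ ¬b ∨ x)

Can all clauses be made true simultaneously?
No

No, the formula is not satisfiable.

No assignment of truth values to the variables can make all 26 clauses true simultaneously.

The formula is UNSAT (unsatisfiable).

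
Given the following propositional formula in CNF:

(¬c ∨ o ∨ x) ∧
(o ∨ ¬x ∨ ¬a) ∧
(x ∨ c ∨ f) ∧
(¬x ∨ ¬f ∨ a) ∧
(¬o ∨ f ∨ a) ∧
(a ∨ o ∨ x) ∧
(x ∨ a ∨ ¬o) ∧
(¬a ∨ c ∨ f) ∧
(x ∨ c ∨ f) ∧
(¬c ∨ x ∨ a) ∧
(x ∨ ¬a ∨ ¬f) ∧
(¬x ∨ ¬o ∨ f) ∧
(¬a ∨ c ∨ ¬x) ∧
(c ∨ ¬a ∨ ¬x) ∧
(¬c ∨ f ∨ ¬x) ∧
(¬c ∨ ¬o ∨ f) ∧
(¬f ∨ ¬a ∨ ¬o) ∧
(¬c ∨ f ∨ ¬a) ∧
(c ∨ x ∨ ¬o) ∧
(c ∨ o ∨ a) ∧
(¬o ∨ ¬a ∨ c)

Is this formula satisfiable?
No

No, the formula is not satisfiable.

No assignment of truth values to the variables can make all 21 clauses true simultaneously.

The formula is UNSAT (unsatisfiable).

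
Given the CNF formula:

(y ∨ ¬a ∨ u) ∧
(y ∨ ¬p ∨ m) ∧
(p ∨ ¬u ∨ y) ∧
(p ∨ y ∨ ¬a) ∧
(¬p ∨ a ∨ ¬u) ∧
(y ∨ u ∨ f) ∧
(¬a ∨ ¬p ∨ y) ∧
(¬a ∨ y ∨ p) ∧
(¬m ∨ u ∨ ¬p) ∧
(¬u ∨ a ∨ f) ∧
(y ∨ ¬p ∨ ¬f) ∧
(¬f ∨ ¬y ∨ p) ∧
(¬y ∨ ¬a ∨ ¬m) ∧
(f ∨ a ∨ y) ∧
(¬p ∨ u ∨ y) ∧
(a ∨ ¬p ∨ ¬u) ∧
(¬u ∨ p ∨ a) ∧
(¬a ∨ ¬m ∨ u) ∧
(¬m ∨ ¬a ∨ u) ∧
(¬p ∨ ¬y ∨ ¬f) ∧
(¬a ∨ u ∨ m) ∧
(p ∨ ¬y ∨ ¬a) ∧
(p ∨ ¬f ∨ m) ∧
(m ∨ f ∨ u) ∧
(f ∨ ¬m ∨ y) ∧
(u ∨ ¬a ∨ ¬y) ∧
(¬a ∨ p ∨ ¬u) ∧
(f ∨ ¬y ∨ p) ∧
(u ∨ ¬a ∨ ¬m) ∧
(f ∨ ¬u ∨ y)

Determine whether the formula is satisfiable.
Yes

Yes, the formula is satisfiable.

One satisfying assignment is: y=True, a=True, m=False, u=True, p=True, f=False

Verification: With this assignment, all 30 clauses evaluate to true.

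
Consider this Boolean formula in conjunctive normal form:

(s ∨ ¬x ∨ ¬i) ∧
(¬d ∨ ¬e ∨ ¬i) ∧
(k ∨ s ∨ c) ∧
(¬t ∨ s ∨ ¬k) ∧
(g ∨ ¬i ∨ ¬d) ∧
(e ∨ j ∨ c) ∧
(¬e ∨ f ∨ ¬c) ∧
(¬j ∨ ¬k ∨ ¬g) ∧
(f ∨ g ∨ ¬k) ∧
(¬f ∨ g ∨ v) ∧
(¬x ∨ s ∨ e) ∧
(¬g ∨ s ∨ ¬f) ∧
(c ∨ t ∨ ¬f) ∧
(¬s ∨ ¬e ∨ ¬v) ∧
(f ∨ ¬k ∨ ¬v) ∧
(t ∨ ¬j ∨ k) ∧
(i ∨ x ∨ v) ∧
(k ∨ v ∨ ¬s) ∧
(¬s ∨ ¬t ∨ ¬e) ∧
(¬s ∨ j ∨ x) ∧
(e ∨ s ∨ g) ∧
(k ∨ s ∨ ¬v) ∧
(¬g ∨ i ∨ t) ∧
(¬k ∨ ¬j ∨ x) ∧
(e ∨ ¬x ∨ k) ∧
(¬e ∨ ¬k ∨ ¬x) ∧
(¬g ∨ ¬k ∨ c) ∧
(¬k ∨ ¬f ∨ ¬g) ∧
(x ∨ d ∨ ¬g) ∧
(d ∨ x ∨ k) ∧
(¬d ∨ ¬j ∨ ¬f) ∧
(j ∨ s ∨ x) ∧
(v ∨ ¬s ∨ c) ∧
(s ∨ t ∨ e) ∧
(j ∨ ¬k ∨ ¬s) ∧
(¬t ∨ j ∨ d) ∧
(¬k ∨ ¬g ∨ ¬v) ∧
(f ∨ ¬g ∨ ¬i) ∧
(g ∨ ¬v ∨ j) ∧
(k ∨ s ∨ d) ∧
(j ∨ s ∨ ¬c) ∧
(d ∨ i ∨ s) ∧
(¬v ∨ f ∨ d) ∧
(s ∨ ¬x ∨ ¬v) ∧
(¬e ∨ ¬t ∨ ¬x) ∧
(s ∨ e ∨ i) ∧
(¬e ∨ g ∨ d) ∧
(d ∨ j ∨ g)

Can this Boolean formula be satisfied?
Yes

Yes, the formula is satisfiable.

One satisfying assignment is: d=True, i=False, k=False, j=True, t=True, s=True, x=False, c=False, e=False, f=False, v=True, g=False

Verification: With this assignment, all 48 clauses evaluate to true.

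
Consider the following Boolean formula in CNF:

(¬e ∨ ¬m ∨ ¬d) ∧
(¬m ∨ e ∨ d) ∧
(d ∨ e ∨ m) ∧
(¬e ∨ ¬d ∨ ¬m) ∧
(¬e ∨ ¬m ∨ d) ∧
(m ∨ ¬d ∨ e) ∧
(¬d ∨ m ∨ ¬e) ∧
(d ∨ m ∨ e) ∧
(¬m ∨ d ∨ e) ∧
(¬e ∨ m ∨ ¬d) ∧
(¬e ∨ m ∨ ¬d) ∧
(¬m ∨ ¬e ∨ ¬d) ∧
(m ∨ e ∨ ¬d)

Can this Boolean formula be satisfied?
Yes

Yes, the formula is satisfiable.

One satisfying assignment is: d=False, e=True, m=False

Verification: With this assignment, all 13 clauses evaluate to true.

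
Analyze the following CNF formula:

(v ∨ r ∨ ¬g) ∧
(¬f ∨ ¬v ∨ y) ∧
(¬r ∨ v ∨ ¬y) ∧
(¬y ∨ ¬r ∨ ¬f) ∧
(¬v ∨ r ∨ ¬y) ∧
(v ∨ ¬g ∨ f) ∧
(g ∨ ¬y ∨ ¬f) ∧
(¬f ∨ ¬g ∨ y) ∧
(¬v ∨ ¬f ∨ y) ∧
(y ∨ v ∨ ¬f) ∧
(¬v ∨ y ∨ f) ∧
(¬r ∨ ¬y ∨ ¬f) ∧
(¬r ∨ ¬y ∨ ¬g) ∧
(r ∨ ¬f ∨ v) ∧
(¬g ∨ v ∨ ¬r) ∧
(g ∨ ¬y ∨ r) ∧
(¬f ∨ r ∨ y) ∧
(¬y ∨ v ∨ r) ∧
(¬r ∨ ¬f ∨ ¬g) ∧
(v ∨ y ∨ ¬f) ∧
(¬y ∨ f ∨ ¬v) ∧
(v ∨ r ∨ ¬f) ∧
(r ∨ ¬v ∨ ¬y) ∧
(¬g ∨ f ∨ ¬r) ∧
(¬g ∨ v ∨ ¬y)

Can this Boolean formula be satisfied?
Yes

Yes, the formula is satisfiable.

One satisfying assignment is: v=False, r=False, g=False, f=False, y=False

Verification: With this assignment, all 25 clauses evaluate to true.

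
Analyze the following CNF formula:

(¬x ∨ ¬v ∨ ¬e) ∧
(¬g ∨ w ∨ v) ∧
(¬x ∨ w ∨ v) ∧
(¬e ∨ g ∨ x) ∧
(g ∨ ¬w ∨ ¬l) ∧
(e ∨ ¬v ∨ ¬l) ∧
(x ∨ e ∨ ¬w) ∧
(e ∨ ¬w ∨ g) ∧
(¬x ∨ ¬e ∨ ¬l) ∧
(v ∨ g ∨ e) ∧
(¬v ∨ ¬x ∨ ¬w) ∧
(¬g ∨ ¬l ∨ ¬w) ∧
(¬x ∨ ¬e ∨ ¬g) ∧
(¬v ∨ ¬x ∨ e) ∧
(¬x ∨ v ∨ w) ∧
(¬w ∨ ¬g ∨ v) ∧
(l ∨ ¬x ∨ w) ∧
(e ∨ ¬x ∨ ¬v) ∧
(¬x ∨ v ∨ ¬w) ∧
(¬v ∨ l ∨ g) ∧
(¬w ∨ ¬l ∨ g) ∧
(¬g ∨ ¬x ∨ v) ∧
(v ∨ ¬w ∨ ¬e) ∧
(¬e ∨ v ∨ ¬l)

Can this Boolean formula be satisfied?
Yes

Yes, the formula is satisfiable.

One satisfying assignment is: v=True, x=False, g=True, e=False, w=False, l=False

Verification: With this assignment, all 24 clauses evaluate to true.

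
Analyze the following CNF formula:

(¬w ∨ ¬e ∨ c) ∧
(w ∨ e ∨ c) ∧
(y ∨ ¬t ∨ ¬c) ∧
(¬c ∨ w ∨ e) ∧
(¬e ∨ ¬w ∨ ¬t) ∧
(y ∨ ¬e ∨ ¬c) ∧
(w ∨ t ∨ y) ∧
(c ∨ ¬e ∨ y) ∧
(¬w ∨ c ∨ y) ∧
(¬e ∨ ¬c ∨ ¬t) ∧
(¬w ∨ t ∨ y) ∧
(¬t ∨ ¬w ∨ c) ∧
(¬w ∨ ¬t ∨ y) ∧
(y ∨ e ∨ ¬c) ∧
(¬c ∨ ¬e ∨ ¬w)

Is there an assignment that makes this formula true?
Yes

Yes, the formula is satisfiable.

One satisfying assignment is: c=False, e=True, t=False, w=False, y=True

Verification: With this assignment, all 15 clauses evaluate to true.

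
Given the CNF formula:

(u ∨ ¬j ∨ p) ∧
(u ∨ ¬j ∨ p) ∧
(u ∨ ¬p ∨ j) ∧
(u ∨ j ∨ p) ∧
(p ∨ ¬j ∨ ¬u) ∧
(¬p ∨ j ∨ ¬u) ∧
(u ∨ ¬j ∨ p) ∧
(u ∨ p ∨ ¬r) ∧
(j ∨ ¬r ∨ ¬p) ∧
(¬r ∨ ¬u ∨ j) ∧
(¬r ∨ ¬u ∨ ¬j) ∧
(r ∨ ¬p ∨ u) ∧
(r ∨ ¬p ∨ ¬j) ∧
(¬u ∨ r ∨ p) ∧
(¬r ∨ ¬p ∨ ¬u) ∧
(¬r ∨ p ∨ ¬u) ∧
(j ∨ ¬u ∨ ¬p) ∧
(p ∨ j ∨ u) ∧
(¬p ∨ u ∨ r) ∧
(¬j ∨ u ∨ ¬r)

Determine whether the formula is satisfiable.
No

No, the formula is not satisfiable.

No assignment of truth values to the variables can make all 20 clauses true simultaneously.

The formula is UNSAT (unsatisfiable).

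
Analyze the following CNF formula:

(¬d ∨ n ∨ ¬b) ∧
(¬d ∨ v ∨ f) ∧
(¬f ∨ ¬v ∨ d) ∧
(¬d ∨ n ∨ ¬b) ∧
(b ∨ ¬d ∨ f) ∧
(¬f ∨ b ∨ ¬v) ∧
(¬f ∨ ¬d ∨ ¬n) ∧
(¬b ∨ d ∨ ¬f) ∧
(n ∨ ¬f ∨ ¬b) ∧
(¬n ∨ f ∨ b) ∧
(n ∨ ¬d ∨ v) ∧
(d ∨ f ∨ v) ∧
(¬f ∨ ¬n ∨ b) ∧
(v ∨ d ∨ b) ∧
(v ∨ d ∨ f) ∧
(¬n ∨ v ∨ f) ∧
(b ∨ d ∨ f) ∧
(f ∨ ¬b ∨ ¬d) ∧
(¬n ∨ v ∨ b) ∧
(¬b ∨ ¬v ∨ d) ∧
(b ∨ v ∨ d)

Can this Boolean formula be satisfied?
No

No, the formula is not satisfiable.

No assignment of truth values to the variables can make all 21 clauses true simultaneously.

The formula is UNSAT (unsatisfiable).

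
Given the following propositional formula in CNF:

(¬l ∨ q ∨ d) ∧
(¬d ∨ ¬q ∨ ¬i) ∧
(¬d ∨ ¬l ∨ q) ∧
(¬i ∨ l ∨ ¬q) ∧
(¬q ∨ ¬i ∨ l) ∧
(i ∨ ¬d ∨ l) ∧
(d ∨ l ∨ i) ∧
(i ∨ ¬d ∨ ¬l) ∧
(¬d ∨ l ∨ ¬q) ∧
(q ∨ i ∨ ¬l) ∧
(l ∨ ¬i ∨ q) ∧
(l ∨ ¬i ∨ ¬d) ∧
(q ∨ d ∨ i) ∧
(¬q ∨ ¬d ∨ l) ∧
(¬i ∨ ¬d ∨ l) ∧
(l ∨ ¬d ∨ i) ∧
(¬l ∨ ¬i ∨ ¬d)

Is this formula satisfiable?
Yes

Yes, the formula is satisfiable.

One satisfying assignment is: d=False, q=True, i=False, l=True

Verification: With this assignment, all 17 clauses evaluate to true.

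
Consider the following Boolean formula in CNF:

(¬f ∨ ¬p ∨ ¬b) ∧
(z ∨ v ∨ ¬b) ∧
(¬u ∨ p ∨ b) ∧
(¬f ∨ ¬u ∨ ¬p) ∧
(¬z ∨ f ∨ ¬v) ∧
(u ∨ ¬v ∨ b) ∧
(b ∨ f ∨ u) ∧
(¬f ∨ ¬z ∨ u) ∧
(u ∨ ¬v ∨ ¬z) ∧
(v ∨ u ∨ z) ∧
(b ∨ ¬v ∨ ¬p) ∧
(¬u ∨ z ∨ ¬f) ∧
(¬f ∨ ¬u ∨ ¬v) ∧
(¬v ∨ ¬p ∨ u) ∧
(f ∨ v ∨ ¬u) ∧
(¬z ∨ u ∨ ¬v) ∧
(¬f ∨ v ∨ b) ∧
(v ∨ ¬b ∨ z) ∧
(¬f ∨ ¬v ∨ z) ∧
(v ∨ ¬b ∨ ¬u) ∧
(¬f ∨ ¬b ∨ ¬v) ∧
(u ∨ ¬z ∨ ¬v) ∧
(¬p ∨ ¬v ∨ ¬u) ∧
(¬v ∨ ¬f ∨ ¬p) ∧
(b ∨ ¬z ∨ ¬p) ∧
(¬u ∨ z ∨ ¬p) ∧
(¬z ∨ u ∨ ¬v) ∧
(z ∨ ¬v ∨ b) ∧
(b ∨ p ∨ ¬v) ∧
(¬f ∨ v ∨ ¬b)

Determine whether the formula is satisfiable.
Yes

Yes, the formula is satisfiable.

One satisfying assignment is: z=True, u=False, f=False, v=False, b=True, p=False

Verification: With this assignment, all 30 clauses evaluate to true.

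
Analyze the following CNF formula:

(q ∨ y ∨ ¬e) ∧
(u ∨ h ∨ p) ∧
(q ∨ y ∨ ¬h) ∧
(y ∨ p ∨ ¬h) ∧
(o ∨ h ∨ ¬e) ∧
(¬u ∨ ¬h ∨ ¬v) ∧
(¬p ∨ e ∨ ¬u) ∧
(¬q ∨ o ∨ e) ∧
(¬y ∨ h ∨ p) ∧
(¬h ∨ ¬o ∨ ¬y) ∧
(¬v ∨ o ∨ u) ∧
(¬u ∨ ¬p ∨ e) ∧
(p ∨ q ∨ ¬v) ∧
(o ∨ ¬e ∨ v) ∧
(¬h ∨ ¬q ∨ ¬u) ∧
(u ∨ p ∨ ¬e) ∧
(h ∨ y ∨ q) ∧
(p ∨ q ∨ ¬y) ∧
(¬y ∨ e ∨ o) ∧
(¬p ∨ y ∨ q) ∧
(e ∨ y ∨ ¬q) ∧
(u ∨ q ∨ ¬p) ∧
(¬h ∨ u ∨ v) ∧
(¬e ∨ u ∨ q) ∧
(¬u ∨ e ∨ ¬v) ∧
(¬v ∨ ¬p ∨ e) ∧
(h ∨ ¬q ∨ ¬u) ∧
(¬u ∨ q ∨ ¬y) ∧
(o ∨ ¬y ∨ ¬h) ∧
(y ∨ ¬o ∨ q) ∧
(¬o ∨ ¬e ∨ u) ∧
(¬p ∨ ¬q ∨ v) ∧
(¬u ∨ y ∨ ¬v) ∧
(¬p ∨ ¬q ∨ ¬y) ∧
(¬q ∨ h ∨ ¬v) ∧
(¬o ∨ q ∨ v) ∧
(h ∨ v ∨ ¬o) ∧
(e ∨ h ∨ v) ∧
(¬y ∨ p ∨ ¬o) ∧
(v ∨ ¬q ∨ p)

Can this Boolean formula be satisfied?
No

No, the formula is not satisfiable.

No assignment of truth values to the variables can make all 40 clauses true simultaneously.

The formula is UNSAT (unsatisfiable).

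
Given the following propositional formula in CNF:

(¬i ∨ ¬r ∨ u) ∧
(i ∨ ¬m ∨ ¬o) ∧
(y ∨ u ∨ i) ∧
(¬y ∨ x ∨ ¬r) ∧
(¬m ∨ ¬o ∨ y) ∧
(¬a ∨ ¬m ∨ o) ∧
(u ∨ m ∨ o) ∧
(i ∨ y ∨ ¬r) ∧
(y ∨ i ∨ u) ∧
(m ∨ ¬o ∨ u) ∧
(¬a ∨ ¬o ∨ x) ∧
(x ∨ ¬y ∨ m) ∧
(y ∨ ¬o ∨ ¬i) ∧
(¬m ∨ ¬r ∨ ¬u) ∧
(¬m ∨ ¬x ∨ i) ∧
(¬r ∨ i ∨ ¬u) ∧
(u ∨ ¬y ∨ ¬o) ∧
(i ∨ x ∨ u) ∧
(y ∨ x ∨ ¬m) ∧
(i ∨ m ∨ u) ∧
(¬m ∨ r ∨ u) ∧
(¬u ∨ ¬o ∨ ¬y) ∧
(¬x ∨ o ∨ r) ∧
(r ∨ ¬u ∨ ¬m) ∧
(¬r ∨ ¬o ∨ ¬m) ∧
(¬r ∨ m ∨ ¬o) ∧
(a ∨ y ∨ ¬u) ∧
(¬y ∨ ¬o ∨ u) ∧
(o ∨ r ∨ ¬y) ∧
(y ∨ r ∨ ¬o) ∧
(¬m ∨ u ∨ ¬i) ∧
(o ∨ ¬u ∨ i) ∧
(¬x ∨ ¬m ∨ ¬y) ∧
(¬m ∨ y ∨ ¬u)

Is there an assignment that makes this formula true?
Yes

Yes, the formula is satisfiable.

One satisfying assignment is: x=False, u=True, y=False, r=False, i=True, o=False, a=True, m=False

Verification: With this assignment, all 34 clauses evaluate to true.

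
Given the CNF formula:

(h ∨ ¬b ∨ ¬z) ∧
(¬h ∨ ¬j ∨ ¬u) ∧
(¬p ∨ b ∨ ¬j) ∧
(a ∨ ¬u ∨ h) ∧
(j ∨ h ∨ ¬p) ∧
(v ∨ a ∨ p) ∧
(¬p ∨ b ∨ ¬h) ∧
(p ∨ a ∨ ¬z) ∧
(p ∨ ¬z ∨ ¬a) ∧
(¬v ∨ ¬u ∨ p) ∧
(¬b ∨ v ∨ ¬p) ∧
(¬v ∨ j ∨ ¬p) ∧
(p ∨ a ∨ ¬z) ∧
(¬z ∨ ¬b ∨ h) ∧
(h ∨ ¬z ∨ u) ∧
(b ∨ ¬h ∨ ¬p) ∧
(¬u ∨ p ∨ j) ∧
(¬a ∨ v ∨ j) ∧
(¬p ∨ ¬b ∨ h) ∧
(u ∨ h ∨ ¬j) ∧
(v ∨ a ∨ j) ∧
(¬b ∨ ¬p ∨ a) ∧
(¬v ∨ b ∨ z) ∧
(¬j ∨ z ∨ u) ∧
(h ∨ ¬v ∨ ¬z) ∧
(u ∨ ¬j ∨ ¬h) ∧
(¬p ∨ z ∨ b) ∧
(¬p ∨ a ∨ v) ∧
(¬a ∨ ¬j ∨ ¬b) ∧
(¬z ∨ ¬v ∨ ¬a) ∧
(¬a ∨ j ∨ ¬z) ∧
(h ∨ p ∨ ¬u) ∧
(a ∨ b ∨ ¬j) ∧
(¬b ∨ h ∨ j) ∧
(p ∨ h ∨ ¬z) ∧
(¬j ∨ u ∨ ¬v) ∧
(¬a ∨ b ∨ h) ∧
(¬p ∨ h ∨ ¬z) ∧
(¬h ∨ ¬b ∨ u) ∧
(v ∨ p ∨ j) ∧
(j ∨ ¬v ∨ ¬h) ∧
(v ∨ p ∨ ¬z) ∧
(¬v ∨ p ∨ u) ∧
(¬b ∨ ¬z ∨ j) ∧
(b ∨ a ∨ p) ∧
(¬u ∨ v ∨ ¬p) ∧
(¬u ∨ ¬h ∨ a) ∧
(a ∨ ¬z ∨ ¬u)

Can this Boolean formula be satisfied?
No

No, the formula is not satisfiable.

No assignment of truth values to the variables can make all 48 clauses true simultaneously.

The formula is UNSAT (unsatisfiable).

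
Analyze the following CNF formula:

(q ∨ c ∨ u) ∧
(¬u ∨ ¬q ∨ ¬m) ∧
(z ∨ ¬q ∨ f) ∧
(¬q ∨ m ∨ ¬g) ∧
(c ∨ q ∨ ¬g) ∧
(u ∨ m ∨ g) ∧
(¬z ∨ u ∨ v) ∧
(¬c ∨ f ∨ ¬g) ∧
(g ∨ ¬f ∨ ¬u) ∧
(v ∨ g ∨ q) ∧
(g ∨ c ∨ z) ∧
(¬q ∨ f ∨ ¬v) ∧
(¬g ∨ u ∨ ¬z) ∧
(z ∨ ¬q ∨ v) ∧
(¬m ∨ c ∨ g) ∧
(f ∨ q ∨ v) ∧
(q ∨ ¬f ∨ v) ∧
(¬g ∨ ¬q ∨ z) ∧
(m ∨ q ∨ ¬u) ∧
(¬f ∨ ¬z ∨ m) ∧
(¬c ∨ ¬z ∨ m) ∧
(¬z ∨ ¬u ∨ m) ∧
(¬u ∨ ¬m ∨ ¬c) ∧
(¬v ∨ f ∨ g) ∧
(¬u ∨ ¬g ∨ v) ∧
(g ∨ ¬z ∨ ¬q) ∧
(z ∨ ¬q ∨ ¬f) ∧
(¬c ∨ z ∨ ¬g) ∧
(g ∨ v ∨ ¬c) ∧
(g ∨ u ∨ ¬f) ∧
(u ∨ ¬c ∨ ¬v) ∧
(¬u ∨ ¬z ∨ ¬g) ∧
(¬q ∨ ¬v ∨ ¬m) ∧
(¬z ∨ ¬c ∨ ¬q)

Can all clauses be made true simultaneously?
No

No, the formula is not satisfiable.

No assignment of truth values to the variables can make all 34 clauses true simultaneously.

The formula is UNSAT (unsatisfiable).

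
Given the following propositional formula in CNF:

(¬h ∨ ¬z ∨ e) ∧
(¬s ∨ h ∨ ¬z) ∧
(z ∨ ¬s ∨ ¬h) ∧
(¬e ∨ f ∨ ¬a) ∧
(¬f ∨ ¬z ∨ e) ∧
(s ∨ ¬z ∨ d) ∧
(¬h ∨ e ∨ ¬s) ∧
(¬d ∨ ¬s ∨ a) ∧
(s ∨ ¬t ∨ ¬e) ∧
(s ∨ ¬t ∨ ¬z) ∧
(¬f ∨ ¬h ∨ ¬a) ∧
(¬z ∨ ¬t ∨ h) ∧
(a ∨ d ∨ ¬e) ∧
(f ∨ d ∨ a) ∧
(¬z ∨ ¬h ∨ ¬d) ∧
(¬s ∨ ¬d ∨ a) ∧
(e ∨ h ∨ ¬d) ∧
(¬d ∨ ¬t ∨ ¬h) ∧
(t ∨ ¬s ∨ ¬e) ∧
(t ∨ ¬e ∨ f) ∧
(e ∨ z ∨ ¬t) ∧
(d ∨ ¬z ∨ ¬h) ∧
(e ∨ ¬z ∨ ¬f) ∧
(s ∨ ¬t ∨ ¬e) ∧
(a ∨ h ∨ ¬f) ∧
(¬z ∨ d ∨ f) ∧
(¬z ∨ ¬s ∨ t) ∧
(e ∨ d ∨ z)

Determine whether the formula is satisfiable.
Yes

Yes, the formula is satisfiable.

One satisfying assignment is: z=False, a=False, s=False, d=True, e=False, f=False, t=False, h=True

Verification: With this assignment, all 28 clauses evaluate to true.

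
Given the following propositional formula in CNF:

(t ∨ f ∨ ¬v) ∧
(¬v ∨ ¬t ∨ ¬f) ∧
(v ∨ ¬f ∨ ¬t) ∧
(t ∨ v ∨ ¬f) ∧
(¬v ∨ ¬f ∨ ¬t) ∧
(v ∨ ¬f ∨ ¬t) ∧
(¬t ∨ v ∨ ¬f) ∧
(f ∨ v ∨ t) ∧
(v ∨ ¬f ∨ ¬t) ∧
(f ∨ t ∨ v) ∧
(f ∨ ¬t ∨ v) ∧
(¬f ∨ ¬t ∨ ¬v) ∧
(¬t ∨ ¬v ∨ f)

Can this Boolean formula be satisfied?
Yes

Yes, the formula is satisfiable.

One satisfying assignment is: v=True, f=True, t=False

Verification: With this assignment, all 13 clauses evaluate to true.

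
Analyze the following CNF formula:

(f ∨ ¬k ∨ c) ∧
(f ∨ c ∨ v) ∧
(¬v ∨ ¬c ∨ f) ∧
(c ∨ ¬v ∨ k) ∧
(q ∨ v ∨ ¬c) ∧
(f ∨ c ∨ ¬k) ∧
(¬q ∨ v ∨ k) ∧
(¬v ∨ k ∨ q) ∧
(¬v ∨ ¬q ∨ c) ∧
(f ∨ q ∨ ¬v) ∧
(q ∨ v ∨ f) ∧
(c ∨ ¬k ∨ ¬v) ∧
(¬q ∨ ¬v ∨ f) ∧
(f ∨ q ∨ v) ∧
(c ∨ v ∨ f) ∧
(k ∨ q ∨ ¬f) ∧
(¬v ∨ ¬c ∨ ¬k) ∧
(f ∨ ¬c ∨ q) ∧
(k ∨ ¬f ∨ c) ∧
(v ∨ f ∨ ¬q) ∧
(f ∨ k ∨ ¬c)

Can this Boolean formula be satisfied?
Yes

Yes, the formula is satisfiable.

One satisfying assignment is: v=True, q=True, f=True, c=True, k=False

Verification: With this assignment, all 21 clauses evaluate to true.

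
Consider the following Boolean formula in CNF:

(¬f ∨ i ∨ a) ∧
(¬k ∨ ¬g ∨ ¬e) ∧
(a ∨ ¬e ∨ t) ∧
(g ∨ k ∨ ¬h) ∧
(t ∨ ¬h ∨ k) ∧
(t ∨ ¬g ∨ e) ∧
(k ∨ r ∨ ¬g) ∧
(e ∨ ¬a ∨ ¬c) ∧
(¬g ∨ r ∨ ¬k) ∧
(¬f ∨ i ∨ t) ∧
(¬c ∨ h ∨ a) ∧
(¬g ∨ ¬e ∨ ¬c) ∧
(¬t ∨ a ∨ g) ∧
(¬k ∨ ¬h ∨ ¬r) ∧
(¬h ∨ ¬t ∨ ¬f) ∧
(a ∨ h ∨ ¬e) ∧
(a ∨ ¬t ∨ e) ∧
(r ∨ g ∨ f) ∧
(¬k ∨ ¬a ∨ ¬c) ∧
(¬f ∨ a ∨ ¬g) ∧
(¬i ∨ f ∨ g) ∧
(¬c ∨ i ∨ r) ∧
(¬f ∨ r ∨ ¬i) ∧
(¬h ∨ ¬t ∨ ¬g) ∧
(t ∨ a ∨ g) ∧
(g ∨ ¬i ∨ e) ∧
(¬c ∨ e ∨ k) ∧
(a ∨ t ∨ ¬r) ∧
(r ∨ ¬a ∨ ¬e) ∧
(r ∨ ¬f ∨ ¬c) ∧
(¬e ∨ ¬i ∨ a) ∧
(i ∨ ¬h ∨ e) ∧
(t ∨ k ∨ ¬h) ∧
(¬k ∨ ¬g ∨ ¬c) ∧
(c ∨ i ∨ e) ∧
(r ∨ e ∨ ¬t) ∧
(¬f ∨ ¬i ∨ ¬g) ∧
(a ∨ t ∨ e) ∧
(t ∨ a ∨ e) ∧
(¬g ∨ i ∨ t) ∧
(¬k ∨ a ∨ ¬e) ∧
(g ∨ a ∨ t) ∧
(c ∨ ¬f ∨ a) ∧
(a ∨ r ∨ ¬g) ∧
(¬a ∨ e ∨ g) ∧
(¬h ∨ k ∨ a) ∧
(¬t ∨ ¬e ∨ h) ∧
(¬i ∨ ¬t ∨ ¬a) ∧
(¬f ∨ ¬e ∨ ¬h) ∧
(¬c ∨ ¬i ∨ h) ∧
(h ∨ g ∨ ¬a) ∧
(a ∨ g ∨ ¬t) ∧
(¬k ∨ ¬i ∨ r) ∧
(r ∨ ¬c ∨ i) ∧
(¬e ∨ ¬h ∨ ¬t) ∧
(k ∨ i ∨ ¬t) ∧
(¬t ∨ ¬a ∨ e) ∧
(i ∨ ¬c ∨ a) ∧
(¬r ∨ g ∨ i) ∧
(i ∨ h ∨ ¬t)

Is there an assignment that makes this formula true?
Yes

Yes, the formula is satisfiable.

One satisfying assignment is: i=True, t=False, g=True, f=False, k=False, r=True, h=False, c=False, a=True, e=True

Verification: With this assignment, all 60 clauses evaluate to true.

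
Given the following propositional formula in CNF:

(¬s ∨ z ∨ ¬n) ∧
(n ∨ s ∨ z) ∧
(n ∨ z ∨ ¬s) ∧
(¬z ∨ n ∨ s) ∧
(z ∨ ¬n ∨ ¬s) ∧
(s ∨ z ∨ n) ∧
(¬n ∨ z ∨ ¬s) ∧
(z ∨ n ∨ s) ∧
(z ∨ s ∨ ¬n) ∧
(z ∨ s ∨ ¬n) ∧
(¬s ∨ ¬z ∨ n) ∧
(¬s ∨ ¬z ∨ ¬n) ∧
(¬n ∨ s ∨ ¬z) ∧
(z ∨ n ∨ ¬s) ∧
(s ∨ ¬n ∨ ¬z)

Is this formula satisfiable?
No

No, the formula is not satisfiable.

No assignment of truth values to the variables can make all 15 clauses true simultaneously.

The formula is UNSAT (unsatisfiable).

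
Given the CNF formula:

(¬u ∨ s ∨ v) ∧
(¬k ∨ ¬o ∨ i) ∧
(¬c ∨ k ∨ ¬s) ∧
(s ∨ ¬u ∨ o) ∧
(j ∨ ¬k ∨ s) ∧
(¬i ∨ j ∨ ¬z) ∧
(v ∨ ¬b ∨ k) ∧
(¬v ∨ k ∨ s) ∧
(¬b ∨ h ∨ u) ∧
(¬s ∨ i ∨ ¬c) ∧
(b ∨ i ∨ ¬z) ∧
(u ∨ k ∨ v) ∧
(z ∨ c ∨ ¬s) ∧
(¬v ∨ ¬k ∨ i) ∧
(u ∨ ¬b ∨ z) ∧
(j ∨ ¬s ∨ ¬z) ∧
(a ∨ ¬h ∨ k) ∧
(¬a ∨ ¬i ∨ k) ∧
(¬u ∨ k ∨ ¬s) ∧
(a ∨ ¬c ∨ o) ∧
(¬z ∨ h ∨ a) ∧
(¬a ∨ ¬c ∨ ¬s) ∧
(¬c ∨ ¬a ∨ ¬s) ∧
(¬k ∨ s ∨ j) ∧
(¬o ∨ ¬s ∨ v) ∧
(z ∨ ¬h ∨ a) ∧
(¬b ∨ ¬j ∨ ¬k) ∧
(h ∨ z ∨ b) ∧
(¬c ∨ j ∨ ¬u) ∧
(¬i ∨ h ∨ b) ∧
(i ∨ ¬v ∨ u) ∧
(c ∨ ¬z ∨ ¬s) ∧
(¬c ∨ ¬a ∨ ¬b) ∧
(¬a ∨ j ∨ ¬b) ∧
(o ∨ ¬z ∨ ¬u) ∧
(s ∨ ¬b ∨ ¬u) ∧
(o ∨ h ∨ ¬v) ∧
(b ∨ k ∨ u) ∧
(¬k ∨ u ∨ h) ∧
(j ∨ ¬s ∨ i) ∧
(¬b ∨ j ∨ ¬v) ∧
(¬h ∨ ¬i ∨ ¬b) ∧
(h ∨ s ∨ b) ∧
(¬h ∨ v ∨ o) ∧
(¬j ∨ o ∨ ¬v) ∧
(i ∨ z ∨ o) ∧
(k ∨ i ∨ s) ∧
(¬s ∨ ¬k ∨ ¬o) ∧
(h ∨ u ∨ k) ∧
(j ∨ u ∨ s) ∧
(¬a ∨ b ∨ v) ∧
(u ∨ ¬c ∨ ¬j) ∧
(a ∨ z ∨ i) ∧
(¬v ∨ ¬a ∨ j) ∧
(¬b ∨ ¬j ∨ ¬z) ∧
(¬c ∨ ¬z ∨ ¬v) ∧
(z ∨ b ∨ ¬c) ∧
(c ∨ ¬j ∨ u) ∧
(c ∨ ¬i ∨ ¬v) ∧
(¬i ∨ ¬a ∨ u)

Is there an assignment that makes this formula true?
No

No, the formula is not satisfiable.

No assignment of truth values to the variables can make all 60 clauses true simultaneously.

The formula is UNSAT (unsatisfiable).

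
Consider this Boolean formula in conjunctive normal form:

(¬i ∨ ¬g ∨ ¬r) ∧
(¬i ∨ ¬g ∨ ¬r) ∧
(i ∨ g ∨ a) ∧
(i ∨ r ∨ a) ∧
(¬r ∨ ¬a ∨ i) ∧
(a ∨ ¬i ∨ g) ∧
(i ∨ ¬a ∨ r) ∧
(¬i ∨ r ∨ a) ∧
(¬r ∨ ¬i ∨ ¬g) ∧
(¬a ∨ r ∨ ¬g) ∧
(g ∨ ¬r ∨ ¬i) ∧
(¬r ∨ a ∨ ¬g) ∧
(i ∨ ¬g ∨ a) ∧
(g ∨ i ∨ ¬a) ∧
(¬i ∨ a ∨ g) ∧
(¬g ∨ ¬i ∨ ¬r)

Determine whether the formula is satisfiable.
Yes

Yes, the formula is satisfiable.

One satisfying assignment is: i=True, r=False, g=False, a=True

Verification: With this assignment, all 16 clauses evaluate to true.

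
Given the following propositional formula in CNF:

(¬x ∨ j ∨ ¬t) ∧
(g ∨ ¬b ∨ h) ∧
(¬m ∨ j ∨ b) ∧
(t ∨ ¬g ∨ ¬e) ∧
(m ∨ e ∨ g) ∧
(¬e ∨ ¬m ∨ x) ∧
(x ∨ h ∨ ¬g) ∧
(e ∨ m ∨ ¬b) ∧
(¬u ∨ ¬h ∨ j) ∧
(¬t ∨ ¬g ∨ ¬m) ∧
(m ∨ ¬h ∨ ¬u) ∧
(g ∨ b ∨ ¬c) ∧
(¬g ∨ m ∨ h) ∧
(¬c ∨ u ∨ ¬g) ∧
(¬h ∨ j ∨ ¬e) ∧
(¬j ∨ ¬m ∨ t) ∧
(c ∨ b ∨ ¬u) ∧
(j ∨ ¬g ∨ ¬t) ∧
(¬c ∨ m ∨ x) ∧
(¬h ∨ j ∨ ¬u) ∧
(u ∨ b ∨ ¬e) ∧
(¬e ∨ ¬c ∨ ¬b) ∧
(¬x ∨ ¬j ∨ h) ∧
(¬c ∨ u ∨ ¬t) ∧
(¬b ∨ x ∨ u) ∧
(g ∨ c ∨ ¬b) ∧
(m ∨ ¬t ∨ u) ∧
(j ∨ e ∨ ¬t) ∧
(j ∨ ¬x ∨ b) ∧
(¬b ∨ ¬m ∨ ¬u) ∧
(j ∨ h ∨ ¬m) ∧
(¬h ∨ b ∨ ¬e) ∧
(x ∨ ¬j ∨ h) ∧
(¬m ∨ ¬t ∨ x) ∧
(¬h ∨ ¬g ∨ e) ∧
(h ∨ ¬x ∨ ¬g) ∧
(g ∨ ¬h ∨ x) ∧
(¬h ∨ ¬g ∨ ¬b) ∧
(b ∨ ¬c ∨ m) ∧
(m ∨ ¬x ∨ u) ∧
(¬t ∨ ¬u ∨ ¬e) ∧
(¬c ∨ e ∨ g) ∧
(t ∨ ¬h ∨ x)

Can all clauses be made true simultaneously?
Yes

Yes, the formula is satisfiable.

One satisfying assignment is: e=False, c=False, m=True, u=False, h=True, j=True, b=False, g=False, t=True, x=True

Verification: With this assignment, all 43 clauses evaluate to true.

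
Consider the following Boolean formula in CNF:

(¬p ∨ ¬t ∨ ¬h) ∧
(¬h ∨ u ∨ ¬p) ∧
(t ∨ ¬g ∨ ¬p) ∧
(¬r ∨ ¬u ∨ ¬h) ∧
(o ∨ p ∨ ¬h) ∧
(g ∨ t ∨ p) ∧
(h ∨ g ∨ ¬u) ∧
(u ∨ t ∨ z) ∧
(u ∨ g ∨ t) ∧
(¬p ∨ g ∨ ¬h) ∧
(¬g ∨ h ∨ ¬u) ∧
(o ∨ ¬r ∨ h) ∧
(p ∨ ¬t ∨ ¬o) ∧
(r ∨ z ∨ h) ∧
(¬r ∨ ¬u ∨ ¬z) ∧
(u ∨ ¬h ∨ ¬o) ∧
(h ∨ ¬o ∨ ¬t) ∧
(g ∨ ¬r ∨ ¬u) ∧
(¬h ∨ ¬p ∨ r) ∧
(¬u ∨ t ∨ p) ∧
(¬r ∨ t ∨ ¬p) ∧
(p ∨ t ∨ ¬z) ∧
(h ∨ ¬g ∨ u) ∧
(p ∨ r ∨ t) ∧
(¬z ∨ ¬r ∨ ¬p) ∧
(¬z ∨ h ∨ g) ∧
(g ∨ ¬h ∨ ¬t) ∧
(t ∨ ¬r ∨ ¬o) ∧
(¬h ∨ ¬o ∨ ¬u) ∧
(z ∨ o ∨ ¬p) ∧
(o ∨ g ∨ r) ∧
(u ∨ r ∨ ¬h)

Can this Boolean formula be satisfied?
No

No, the formula is not satisfiable.

No assignment of truth values to the variables can make all 32 clauses true simultaneously.

The formula is UNSAT (unsatisfiable).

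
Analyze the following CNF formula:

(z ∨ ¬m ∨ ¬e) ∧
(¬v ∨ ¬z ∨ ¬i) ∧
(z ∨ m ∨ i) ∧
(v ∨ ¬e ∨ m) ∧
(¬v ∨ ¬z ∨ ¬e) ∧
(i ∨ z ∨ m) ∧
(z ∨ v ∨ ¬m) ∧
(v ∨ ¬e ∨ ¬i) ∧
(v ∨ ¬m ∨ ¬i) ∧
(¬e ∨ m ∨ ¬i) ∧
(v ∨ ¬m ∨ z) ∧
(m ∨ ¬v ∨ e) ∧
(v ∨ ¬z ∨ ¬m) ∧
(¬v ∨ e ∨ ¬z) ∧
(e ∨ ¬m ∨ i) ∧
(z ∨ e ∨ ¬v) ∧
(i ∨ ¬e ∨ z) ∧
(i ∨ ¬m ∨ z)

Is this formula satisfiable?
Yes

Yes, the formula is satisfiable.

One satisfying assignment is: m=False, v=False, z=True, i=False, e=False

Verification: With this assignment, all 18 clauses evaluate to true.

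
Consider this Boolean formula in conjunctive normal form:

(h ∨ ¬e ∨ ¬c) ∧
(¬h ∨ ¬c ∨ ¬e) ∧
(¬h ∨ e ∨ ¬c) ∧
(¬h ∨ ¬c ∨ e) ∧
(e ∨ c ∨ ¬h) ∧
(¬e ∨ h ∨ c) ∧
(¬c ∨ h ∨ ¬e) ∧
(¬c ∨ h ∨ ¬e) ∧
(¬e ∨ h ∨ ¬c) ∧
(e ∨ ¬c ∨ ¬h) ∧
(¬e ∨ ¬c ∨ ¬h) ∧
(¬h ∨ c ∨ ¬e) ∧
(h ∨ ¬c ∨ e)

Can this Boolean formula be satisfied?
Yes

Yes, the formula is satisfiable.

One satisfying assignment is: e=False, h=False, c=False

Verification: With this assignment, all 13 clauses evaluate to true.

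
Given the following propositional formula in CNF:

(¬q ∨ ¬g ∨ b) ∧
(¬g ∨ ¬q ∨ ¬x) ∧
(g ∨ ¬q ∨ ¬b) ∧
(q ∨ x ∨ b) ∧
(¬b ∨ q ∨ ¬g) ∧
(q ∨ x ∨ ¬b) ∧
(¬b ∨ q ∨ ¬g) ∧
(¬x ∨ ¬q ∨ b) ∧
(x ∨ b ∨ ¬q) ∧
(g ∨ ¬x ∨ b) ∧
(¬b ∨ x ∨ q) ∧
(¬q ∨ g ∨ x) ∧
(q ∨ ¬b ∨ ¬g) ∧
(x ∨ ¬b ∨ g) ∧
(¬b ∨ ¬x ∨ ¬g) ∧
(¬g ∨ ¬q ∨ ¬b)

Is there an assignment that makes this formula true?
Yes

Yes, the formula is satisfiable.

One satisfying assignment is: q=False, b=True, x=True, g=False

Verification: With this assignment, all 16 clauses evaluate to true.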